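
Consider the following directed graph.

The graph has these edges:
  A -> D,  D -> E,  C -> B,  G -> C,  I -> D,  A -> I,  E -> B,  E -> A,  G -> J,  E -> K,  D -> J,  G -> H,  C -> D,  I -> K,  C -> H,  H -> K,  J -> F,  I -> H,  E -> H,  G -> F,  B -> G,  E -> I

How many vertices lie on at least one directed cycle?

A vertex is on a directed cycle iff it belongs to a strongly connected component of size ≥ 2 (or has a self-loop).
The vertices on cycles are {A, B, C, D, E, G, I} — 7 in total.

7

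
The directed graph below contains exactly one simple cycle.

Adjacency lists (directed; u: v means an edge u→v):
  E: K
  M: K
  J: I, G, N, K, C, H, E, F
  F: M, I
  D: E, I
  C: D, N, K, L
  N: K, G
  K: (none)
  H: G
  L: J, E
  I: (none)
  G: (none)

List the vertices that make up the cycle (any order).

C, J, L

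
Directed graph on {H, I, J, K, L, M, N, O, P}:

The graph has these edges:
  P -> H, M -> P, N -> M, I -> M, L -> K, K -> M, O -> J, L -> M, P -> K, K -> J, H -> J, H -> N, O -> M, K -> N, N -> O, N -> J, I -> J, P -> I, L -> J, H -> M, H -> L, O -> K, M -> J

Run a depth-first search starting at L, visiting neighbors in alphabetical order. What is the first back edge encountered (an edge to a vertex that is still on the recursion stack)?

H→L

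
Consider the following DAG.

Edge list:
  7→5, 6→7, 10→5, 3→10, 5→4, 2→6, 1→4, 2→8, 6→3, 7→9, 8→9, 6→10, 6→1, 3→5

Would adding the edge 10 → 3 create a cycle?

Yes

Adding 10→3 creates a cycle iff 3 can already reach 10.
Path from 3: 3 → 10.
So 3 → … → 10 → 3 is a cycle.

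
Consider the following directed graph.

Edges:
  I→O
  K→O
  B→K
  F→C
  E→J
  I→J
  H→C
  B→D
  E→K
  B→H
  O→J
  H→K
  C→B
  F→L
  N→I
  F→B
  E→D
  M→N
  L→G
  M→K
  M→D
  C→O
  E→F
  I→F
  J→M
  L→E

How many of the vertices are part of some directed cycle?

12

A vertex is on a directed cycle iff it belongs to a strongly connected component of size ≥ 2 (or has a self-loop).
The vertices on cycles are {B, C, E, F, H, I, J, K, L, M, N, O} — 12 in total.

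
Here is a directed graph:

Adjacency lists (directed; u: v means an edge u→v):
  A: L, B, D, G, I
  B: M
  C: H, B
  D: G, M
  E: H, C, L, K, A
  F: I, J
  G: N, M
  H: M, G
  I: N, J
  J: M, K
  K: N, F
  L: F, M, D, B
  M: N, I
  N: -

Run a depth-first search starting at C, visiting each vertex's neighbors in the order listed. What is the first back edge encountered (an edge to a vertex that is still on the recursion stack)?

DFS from C (visiting each vertex's neighbors in the order listed); mark gray on enter, black on exit:
C gray
  H gray
    M gray
      N gray
      N black
      I gray
        I→N: N black — skip
        J gray
          J→M: M is gray → back edge
First back edge: J → M.

J→M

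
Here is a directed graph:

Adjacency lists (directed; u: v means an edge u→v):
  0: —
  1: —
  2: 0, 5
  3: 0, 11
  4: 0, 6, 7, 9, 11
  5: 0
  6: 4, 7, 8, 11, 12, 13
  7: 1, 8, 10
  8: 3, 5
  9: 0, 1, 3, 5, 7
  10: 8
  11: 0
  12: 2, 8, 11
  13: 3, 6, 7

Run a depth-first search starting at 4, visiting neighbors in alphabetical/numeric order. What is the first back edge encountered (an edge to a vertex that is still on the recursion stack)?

6->4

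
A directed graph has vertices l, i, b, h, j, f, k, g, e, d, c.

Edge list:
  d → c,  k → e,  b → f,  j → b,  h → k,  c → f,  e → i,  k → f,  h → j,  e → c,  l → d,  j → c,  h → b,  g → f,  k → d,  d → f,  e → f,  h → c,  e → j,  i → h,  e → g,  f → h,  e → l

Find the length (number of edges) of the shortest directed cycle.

3

For each vertex v, BFS finds the shortest path from v back to v.
The shortest such closed walk is h → k → f → h, length 3.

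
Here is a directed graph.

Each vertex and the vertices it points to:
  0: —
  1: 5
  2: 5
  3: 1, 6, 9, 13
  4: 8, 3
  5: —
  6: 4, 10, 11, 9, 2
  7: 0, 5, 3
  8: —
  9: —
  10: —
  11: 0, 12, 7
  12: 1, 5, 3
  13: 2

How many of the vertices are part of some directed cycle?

A vertex is on a directed cycle iff it belongs to a strongly connected component of size ≥ 2 (or has a self-loop).
The vertices on cycles are {3, 4, 6, 7, 11, 12} — 6 in total.

6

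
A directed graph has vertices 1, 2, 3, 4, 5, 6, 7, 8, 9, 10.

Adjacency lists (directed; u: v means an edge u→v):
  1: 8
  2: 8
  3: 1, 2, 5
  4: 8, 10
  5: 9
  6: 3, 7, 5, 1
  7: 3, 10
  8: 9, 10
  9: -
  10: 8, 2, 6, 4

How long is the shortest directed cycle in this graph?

2

For each vertex v, BFS finds the shortest path from v back to v.
The shortest such closed walk is 10 → 8 → 10, length 2.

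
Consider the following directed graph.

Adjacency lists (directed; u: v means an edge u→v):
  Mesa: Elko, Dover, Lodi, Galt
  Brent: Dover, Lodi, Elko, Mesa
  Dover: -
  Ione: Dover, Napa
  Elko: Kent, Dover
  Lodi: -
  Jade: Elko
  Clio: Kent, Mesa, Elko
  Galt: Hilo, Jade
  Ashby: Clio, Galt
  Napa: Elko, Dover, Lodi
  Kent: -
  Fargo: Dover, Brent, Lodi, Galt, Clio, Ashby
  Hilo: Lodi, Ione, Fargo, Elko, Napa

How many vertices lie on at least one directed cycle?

7

A vertex is on a directed cycle iff it belongs to a strongly connected component of size ≥ 2 (or has a self-loop).
The vertices on cycles are {Clio, Galt, Hilo, Mesa, Ashby, Brent, Fargo} — 7 in total.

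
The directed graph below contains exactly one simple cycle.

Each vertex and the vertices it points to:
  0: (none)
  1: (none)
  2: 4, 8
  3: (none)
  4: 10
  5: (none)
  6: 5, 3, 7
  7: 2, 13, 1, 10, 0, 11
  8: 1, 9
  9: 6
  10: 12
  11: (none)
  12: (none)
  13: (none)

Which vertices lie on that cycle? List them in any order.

2, 6, 7, 8, 9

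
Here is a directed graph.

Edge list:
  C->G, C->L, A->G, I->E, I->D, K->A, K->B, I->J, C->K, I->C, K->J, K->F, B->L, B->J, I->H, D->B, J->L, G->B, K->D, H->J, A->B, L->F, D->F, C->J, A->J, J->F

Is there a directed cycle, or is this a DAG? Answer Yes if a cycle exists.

DFS with white/gray/black marking, starting from F:
F gray
F black
A gray
  G gray
    B gray
      J gray
        L gray
          L→F: F black — skip
        L black
        J→F: F black — skip
      J black
      B→L: L black — skip
    B black
  G black
  A→B: B black — skip
  A→J: J black — skip
A black
C gray
  C→L: L black — skip
  C→J: J black — skip
  C→G: G black — skip
  K gray
    D gray
      D→B: B black — skip
      D→F: F black — skip
    D black
    K→F: F black — skip
    K→A: A black — skip
    K→B: B black — skip
    K→J: J black — skip
  K black
C black
E gray
E black
H gray
  H→J: J black — skip
H black
I gray
  I→H: H black — skip
  I→C: C black — skip
  I→J: J black — skip
  I→D: D black — skip
  I→E: E black — skip
I black
Every edge goes to a white or black vertex — no back edge, so the graph is acyclic.

No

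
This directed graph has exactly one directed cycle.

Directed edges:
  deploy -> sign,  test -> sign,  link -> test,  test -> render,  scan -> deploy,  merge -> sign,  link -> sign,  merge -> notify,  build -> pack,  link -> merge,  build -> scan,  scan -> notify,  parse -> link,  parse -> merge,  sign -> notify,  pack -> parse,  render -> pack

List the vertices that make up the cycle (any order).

link, pack, test, parse, render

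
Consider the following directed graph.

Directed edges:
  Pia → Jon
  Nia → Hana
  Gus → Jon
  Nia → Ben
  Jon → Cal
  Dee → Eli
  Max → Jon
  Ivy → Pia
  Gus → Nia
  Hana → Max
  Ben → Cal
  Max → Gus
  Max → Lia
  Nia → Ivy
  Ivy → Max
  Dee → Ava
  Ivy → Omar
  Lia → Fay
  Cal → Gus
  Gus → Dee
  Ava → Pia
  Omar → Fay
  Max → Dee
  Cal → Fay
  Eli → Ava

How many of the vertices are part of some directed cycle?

A vertex is on a directed cycle iff it belongs to a strongly connected component of size ≥ 2 (or has a self-loop).
The vertices on cycles are {Ava, Ben, Cal, Dee, Eli, Gus, Ivy, Jon, Max, Nia, Pia, Hana} — 12 in total.

12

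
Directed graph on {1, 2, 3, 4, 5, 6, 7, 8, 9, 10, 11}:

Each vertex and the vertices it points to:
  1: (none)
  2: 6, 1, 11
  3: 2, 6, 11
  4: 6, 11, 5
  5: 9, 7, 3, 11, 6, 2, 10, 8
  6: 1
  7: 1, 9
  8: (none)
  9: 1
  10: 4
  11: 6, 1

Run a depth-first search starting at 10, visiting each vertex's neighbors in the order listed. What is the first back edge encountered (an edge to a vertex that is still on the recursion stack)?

DFS from 10 (visiting each vertex's neighbors in the order listed); mark gray on enter, black on exit:
10 gray
  4 gray
    6 gray
      1 gray
      1 black
    6 black
    11 gray
      11→6: 6 black — skip
      11→1: 1 black — skip
    11 black
    5 gray
      9 gray
        9→1: 1 black — skip
      9 black
      7 gray
        7→1: 1 black — skip
        7→9: 9 black — skip
      7 black
      3 gray
        2 gray
          2→6: 6 black — skip
          2→1: 1 black — skip
          2→11: 11 black — skip
        2 black
        3→6: 6 black — skip
        3→11: 11 black — skip
      3 black
      5→11: 11 black — skip
      5→6: 6 black — skip
      5→2: 2 black — skip
      5→10: 10 is gray → back edge
First back edge: 5 → 10.

5→10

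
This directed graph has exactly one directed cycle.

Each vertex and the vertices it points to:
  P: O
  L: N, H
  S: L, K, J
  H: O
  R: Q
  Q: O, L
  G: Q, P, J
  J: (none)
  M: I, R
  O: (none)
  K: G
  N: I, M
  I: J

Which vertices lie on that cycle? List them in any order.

L, M, N, Q, R

DFS with gray/black marking from L:
L gray
  N gray
    I gray
      J gray
      J black
    I black
    M gray
      M→I: I black — skip
      R gray
        Q gray
          O gray
          O black
          Q→L: L is gray → back edge
Back edge closes the cycle L → N → M → R → Q → L; its vertices are {L, M, N, Q, R}.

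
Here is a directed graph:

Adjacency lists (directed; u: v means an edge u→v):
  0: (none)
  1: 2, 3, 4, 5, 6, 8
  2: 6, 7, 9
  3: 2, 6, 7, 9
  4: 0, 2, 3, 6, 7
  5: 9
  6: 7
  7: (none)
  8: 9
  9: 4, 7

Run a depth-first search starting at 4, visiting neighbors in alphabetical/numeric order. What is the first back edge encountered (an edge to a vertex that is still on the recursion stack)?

9→4

DFS from 4 (visiting neighbors in alphabetical/numeric order); mark gray on enter, black on exit:
4 gray
  0 gray
  0 black
  2 gray
    6 gray
      7 gray
      7 black
    6 black
    2→7: 7 black — skip
    9 gray
      9→4: 4 is gray → back edge
First back edge: 9 → 4.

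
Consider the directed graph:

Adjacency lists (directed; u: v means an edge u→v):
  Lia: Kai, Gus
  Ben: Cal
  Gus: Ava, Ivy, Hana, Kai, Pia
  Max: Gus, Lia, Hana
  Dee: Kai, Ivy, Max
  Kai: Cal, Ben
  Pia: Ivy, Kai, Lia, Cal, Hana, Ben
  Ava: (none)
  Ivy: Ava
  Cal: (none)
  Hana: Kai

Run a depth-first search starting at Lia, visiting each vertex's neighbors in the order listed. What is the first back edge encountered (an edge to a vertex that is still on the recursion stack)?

Pia→Lia

DFS from Lia (visiting each vertex's neighbors in the order listed); mark gray on enter, black on exit:
Lia gray
  Kai gray
    Cal gray
    Cal black
    Ben gray
      Ben→Cal: Cal black — skip
    Ben black
  Kai black
  Gus gray
    Ava gray
    Ava black
    Ivy gray
      Ivy→Ava: Ava black — skip
    Ivy black
    Hana gray
      Hana→Kai: Kai black — skip
    Hana black
    Gus→Kai: Kai black — skip
    Pia gray
      Pia→Ivy: Ivy black — skip
      Pia→Kai: Kai black — skip
      Pia→Lia: Lia is gray → back edge
First back edge: Pia → Lia.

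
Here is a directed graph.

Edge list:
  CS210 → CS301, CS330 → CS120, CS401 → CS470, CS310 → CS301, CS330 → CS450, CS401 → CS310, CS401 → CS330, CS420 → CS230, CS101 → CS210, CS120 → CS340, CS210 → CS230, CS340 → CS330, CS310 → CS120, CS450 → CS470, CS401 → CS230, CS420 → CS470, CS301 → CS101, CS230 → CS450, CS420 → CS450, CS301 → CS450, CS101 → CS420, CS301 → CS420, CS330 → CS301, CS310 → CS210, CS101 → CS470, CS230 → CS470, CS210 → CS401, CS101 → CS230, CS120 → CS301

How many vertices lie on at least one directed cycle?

8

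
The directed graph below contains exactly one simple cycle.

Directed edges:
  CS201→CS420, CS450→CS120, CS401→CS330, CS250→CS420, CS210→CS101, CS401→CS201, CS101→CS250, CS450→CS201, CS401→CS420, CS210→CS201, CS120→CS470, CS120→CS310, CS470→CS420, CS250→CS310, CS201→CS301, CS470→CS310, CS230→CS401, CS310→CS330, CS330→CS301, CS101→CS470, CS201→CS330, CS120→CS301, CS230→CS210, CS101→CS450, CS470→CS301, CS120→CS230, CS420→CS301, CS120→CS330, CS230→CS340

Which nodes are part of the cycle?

CS101, CS120, CS210, CS230, CS450

DFS with gray/black marking from CS230:
CS230 gray
  CS340 gray
  CS340 black
  CS401 gray
    CS330 gray
      CS301 gray
      CS301 black
    CS330 black
    CS201 gray
      CS201→CS330: CS330 black — skip
      CS201→CS301: CS301 black — skip
      CS420 gray
        CS420→CS301: CS301 black — skip
      CS420 black
    CS201 black
    CS401→CS420: CS420 black — skip
  CS401 black
  CS210 gray
    CS210→CS201: CS201 black — skip
    CS101 gray
      CS450 gray
        CS450→CS201: CS201 black — skip
        CS120 gray
          CS470 gray
            CS310 gray
              CS310→CS330: CS330 black — skip
            CS310 black
            CS470→CS420: CS420 black — skip
            CS470→CS301: CS301 black — skip
          CS470 black
          CS120→CS301: CS301 black — skip
          CS120→CS330: CS330 black — skip
          CS120→CS230: CS230 is gray → back edge
Back edge closes the cycle CS230 → CS210 → CS101 → CS450 → CS120 → CS230; its vertices are {CS101, CS120, CS210, CS230, CS450}.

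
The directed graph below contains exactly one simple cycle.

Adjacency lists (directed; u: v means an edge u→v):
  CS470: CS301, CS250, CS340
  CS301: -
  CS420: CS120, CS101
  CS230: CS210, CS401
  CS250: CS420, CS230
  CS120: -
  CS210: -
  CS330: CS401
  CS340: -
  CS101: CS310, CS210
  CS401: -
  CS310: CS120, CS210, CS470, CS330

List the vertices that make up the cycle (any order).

DFS with gray/black marking from CS101:
CS101 gray
  CS310 gray
    CS120 gray
    CS120 black
    CS210 gray
    CS210 black
    CS470 gray
      CS301 gray
      CS301 black
      CS250 gray
        CS420 gray
          CS420→CS120: CS120 black — skip
          CS420→CS101: CS101 is gray → back edge
Back edge closes the cycle CS101 → CS310 → CS470 → CS250 → CS420 → CS101; its vertices are {CS101, CS250, CS310, CS420, CS470}.

CS101, CS250, CS310, CS420, CS470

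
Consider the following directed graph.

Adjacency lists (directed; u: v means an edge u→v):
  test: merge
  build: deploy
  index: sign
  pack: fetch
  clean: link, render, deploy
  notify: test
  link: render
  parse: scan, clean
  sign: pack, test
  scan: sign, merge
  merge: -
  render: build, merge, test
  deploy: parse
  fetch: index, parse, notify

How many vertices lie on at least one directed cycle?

11

A vertex is on a directed cycle iff it belongs to a strongly connected component of size ≥ 2 (or has a self-loop).
The vertices on cycles are {link, pack, scan, sign, build, clean, fetch, index, parse, deploy, render} — 11 in total.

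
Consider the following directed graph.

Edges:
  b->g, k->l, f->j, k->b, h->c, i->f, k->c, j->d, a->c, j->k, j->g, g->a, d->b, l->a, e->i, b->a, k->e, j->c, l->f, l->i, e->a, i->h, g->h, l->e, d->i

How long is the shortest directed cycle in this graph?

4

For each vertex v, BFS finds the shortest path from v back to v.
The shortest such closed walk is j → k → l → f → j, length 4.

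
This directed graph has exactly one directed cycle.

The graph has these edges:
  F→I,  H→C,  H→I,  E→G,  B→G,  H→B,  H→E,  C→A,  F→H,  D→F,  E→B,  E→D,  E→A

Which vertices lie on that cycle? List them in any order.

D, E, F, H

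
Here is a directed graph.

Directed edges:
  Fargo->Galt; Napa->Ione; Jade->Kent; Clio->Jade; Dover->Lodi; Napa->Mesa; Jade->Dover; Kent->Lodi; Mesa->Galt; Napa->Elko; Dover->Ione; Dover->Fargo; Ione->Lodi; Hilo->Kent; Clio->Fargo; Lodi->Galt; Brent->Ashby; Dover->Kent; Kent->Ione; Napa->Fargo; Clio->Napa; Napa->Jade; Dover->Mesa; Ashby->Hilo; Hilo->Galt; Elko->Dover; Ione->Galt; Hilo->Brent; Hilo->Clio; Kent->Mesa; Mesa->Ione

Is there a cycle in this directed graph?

DFS with white/gray/black marking, starting from Ione:
Ione gray
  Lodi gray
    Galt gray
    Galt black
  Lodi black
  Ione→Galt: Galt black — skip
Ione black
Brent gray
  Ashby gray
    Hilo gray
      Clio gray
        Fargo gray
          Fargo→Galt: Galt black — skip
        Fargo black
        Napa gray
          Mesa gray
            Mesa→Ione: Ione black — skip
            Mesa→Galt: Galt black — skip
          Mesa black
          Elko gray
            Dover gray
              Kent gray
                Kent→Lodi: Lodi black — skip
                Kent→Mesa: Mesa black — skip
                Kent→Ione: Ione black — skip
              Kent black
              Dover→Mesa: Mesa black — skip
              Dover→Lodi: Lodi black — skip
              Dover→Ione: Ione black — skip
              Dover→Fargo: Fargo black — skip
            Dover black
          Elko black
          Napa→Fargo: Fargo black — skip
          Napa→Ione: Ione black — skip
          Jade gray
            Jade→Kent: Kent black — skip
            Jade→Dover: Dover black — skip
          Jade black
        Napa black
        Clio→Jade: Jade black — skip
      Clio black
      Hilo→Kent: Kent black — skip
      Hilo→Brent: Brent is gray → back edge
Back edge found, so a cycle exists: Brent → Ashby → Hilo → Brent.

Yes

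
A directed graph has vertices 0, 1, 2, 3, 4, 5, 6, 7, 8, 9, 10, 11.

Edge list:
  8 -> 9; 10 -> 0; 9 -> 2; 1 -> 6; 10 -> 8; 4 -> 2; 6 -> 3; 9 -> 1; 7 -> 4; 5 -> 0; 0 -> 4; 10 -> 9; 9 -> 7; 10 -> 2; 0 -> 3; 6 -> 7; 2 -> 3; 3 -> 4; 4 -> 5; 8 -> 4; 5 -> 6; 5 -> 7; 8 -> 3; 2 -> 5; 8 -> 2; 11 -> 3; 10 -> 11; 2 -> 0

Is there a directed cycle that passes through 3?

3 is on a cycle iff 3 can reach itself via ≥1 edge.
3 → 4 → 2 → 3 — yes.

Yes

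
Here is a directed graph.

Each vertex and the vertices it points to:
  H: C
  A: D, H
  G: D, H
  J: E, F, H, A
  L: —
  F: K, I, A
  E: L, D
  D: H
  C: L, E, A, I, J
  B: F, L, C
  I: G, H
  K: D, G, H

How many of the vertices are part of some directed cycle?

A vertex is on a directed cycle iff it belongs to a strongly connected component of size ≥ 2 (or has a self-loop).
The vertices on cycles are {A, C, D, E, F, G, H, I, J, K} — 10 in total.

10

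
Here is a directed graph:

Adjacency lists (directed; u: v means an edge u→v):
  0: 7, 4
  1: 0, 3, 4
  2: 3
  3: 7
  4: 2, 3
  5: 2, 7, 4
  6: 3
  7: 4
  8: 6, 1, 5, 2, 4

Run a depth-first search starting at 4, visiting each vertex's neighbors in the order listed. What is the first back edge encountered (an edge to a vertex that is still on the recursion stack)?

DFS from 4 (visiting each vertex's neighbors in the order listed); mark gray on enter, black on exit:
4 gray
  2 gray
    3 gray
      7 gray
        7→4: 4 is gray → back edge
First back edge: 7 → 4.

7->4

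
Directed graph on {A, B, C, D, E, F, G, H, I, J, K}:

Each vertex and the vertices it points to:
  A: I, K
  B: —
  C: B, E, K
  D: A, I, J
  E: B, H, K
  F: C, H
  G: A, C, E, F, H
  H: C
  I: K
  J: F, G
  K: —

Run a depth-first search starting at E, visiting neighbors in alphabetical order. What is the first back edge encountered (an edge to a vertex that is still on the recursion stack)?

C->E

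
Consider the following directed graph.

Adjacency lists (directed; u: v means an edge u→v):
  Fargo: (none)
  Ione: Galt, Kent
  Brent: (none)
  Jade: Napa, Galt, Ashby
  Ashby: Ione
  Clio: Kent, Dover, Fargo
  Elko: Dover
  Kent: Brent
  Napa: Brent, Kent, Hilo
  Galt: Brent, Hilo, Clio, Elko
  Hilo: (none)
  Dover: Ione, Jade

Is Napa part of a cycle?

Napa lies on a cycle iff there is a path from Napa back to itself.
Exploring from Napa, it never reaches itself; equivalently, its strongly connected component is a singleton.

No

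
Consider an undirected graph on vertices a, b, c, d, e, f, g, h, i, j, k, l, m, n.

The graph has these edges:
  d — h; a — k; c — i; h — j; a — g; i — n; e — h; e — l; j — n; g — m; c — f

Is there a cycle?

DFS, tracking each vertex's parent; an edge to a visited non-parent vertex closes a cycle.
Start from d:
visit d (parent –)
  visit h (parent d)
    visit j (parent h)
      j–h: parent, skip
      visit n (parent j)
        n–j: parent, skip
        visit i (parent n)
          i–n: parent, skip
          visit c (parent i)
            visit f (parent c)
              f–c: parent, skip
            c–i: parent, skip
    visit e (parent h)
      e–h: parent, skip
      visit l (parent e)
        l–e: parent, skip
    h–d: parent, skip
visit a (parent –)
  visit k (parent a)
    k–a: parent, skip
  visit g (parent a)
    visit m (parent g)
      m–g: parent, skip
    g–a: parent, skip
visit b (parent –)
No non-parent visited neighbor found — the graph is a forest.

No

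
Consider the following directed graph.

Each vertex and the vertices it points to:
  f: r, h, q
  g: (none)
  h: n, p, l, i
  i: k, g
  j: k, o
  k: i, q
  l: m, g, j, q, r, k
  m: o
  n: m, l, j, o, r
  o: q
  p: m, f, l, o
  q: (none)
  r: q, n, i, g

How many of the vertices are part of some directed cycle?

A vertex is on a directed cycle iff it belongs to a strongly connected component of size ≥ 2 (or has a self-loop).
The vertices on cycles are {f, h, i, k, l, n, p, r} — 8 in total.

8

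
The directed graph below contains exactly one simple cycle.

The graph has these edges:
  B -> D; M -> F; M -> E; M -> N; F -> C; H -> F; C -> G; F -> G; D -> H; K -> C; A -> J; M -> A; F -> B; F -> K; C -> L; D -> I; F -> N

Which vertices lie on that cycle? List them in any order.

DFS with gray/black marking from F:
F gray
  C gray
    L gray
    L black
    G gray
    G black
  C black
  B gray
    D gray
      H gray
        H→F: F is gray → back edge
Back edge closes the cycle F → B → D → H → F; its vertices are {B, D, F, H}.

B, D, F, H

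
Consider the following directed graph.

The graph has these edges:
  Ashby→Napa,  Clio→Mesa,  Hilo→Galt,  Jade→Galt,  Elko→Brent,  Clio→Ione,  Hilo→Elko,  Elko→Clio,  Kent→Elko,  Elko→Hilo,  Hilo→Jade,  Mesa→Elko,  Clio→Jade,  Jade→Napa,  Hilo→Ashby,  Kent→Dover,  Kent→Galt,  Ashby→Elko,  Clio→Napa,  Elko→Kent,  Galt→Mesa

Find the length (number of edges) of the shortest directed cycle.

2

For each vertex v, BFS finds the shortest path from v back to v.
The shortest such closed walk is Elko → Hilo → Elko, length 2.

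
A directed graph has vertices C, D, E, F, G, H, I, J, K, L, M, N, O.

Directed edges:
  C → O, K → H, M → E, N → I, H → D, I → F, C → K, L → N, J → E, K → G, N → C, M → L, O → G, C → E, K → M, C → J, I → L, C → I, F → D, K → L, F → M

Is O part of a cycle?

O lies on a cycle iff there is a path from O back to itself.
Exploring from O, it never reaches itself; equivalently, its strongly connected component is a singleton.

No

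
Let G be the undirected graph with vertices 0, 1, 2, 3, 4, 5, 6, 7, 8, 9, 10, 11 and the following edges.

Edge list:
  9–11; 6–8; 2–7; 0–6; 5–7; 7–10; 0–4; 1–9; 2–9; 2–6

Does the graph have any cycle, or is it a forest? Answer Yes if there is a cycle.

DFS, tracking each vertex's parent; an edge to a visited non-parent vertex closes a cycle.
Start from 11:
visit 11 (parent –)
  visit 9 (parent 11)
    visit 2 (parent 9)
      visit 7 (parent 2)
        7–2: parent, skip
        visit 5 (parent 7)
          5–7: parent, skip
        visit 10 (parent 7)
          10–7: parent, skip
      2–9: parent, skip
      visit 6 (parent 2)
        6–2: parent, skip
        visit 8 (parent 6)
          8–6: parent, skip
        visit 0 (parent 6)
          0–6: parent, skip
          visit 4 (parent 0)
            4–0: parent, skip
    9–11: parent, skip
    visit 1 (parent 9)
      1–9: parent, skip
visit 3 (parent –)
No non-parent visited neighbor found — the graph is a forest.

No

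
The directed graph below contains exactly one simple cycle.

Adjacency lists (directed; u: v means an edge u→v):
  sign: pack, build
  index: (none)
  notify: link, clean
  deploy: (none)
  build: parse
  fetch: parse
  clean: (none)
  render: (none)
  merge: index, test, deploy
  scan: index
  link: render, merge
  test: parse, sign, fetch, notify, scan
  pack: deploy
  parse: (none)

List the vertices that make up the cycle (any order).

DFS with gray/black marking from test:
test gray
  parse gray
  parse black
  sign gray
    pack gray
      deploy gray
      deploy black
    pack black
    build gray
      build→parse: parse black — skip
    build black
  sign black
  fetch gray
    fetch→parse: parse black — skip
  fetch black
  notify gray
    link gray
      render gray
      render black
      merge gray
        index gray
        index black
        merge→test: test is gray → back edge
Back edge closes the cycle test → notify → link → merge → test; its vertices are {link, test, merge, notify}.

link, test, merge, notify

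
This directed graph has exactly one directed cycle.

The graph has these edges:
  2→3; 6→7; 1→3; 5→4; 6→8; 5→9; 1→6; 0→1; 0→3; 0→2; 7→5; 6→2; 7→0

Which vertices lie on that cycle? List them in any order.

0, 1, 6, 7

DFS with gray/black marking from 6:
6 gray
  8 gray
  8 black
  2 gray
    3 gray
    3 black
  2 black
  7 gray
    5 gray
      9 gray
      9 black
      4 gray
      4 black
    5 black
    0 gray
      1 gray
        1→3: 3 black — skip
        1→6: 6 is gray → back edge
Back edge closes the cycle 6 → 7 → 0 → 1 → 6; its vertices are {0, 1, 6, 7}.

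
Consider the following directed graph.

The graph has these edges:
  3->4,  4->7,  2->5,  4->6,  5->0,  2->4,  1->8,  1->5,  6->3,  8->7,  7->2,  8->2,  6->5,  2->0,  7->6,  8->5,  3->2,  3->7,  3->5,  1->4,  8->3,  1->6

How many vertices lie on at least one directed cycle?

5

A vertex is on a directed cycle iff it belongs to a strongly connected component of size ≥ 2 (or has a self-loop).
The vertices on cycles are {2, 3, 4, 6, 7} — 5 in total.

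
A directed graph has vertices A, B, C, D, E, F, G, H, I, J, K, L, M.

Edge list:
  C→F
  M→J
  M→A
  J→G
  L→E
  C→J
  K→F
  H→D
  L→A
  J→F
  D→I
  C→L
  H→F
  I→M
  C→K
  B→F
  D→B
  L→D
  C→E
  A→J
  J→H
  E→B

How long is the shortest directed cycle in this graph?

For each vertex v, BFS finds the shortest path from v back to v.
The shortest such closed walk is J → H → D → I → M → J, length 5.

5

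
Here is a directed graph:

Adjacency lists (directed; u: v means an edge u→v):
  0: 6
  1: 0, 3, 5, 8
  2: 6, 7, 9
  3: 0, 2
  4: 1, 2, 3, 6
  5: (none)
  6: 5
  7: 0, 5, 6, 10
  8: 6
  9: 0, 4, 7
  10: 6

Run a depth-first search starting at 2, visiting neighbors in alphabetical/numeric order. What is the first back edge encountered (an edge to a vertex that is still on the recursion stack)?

3->2

DFS from 2 (visiting neighbors in alphabetical/numeric order); mark gray on enter, black on exit:
2 gray
  6 gray
    5 gray
    5 black
  6 black
  7 gray
    0 gray
      0→6: 6 black — skip
    0 black
    7→5: 5 black — skip
    7→6: 6 black — skip
    10 gray
      10→6: 6 black — skip
    10 black
  7 black
  9 gray
    9→0: 0 black — skip
    4 gray
      1 gray
        1→0: 0 black — skip
        3 gray
          3→0: 0 black — skip
          3→2: 2 is gray → back edge
First back edge: 3 → 2.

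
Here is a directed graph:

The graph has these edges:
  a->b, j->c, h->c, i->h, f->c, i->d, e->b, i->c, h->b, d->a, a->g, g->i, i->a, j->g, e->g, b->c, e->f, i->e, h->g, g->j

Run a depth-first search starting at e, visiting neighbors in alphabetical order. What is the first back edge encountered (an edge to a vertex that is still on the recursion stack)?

DFS from e (visiting neighbors in alphabetical order); mark gray on enter, black on exit:
e gray
  b gray
    c gray
    c black
  b black
  f gray
    f→c: c black — skip
  f black
  g gray
    i gray
      a gray
        a→b: b black — skip
        a→g: g is gray → back edge
First back edge: a → g.

a->g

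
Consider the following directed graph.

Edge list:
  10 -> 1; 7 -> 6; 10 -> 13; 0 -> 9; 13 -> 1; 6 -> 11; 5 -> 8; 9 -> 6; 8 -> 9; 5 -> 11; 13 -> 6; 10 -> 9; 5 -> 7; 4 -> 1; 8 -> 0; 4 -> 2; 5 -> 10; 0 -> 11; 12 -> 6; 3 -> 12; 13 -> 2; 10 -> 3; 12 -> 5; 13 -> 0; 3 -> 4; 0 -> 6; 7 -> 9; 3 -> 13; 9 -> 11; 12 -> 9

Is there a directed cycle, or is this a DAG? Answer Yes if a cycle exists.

DFS with white/gray/black marking, starting from 3:
3 gray
  12 gray
    5 gray
      7 gray
        6 gray
          11 gray
          11 black
        6 black
        9 gray
          9→11: 11 black — skip
          9→6: 6 black — skip
        9 black
      7 black
      5→11: 11 black — skip
      8 gray
        8→9: 9 black — skip
        0 gray
          0→6: 6 black — skip
          0→11: 11 black — skip
          0→9: 9 black — skip
        0 black
      8 black
      10 gray
        10→3: 3 is gray → back edge
Back edge found, so a cycle exists: 3 → 12 → 5 → 10 → 3.

Yes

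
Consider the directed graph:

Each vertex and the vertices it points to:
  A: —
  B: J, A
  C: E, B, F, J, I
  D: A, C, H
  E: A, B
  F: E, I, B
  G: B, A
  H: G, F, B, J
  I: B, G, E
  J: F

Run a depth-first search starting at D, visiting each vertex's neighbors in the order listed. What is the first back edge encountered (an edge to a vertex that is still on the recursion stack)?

DFS from D (visiting each vertex's neighbors in the order listed); mark gray on enter, black on exit:
D gray
  A gray
  A black
  C gray
    E gray
      E→A: A black — skip
      B gray
        J gray
          F gray
            F→E: E is gray → back edge
First back edge: F → E.

F→E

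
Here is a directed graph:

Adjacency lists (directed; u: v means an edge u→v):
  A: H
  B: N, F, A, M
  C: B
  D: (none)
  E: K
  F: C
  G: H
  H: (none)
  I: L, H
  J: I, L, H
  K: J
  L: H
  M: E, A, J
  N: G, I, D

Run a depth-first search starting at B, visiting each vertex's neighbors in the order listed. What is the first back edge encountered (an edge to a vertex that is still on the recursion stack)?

DFS from B (visiting each vertex's neighbors in the order listed); mark gray on enter, black on exit:
B gray
  N gray
    G gray
      H gray
      H black
    G black
    I gray
      L gray
        L→H: H black — skip
      L black
      I→H: H black — skip
    I black
    D gray
    D black
  N black
  F gray
    C gray
      C→B: B is gray → back edge
First back edge: C → B.

C->B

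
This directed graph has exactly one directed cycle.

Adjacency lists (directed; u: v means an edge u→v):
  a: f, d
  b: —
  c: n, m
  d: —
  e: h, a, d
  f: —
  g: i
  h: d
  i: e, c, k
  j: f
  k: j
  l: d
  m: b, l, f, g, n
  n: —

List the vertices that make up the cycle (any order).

c, g, i, m

DFS with gray/black marking from i:
i gray
  e gray
    h gray
      d gray
      d black
    h black
    a gray
      f gray
      f black
      a→d: d black — skip
    a black
    e→d: d black — skip
  e black
  c gray
    n gray
    n black
    m gray
      b gray
      b black
      l gray
        l→d: d black — skip
      l black
      m→f: f black — skip
      g gray
        g→i: i is gray → back edge
Back edge closes the cycle i → c → m → g → i; its vertices are {c, g, i, m}.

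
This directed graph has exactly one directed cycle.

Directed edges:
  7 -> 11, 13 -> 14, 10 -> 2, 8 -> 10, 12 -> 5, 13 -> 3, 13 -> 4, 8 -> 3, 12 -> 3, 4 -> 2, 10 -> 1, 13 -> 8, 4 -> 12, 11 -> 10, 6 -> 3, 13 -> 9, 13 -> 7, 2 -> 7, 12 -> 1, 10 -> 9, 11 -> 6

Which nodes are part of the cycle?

2, 7, 10, 11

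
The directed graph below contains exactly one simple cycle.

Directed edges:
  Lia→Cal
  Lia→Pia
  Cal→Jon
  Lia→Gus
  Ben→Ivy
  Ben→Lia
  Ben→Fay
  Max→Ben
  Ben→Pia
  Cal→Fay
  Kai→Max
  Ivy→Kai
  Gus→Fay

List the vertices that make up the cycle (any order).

Ben, Ivy, Kai, Max

DFS with gray/black marking from Ben:
Ben gray
  Ivy gray
    Kai gray
      Max gray
        Max→Ben: Ben is gray → back edge
Back edge closes the cycle Ben → Ivy → Kai → Max → Ben; its vertices are {Ben, Ivy, Kai, Max}.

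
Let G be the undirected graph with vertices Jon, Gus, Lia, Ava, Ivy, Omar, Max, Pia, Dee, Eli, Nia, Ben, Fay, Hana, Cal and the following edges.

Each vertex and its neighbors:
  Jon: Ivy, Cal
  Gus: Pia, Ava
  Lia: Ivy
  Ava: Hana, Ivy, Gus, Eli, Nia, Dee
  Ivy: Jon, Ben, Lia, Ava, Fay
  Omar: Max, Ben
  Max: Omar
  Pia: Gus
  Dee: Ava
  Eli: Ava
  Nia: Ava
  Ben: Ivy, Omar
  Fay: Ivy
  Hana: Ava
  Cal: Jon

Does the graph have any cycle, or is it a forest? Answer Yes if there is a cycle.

DFS, tracking each vertex's parent; an edge to a visited non-parent vertex closes a cycle.
Start from Cal:
visit Cal (parent –)
  visit Jon (parent Cal)
    visit Ivy (parent Jon)
      Ivy–Jon: parent, skip
      visit Ben (parent Ivy)
        Ben–Ivy: parent, skip
        visit Omar (parent Ben)
          visit Max (parent Omar)
            Max–Omar: parent, skip
          Omar–Ben: parent, skip
      visit Lia (parent Ivy)
        Lia–Ivy: parent, skip
      visit Ava (parent Ivy)
        visit Hana (parent Ava)
          Hana–Ava: parent, skip
        Ava–Ivy: parent, skip
        visit Gus (parent Ava)
          visit Pia (parent Gus)
            Pia–Gus: parent, skip
          Gus–Ava: parent, skip
        visit Eli (parent Ava)
          Eli–Ava: parent, skip
        visit Nia (parent Ava)
          Nia–Ava: parent, skip
        visit Dee (parent Ava)
          Dee–Ava: parent, skip
      visit Fay (parent Ivy)
        Fay–Ivy: parent, skip
    Jon–Cal: parent, skip
No non-parent visited neighbor found — the graph is a forest.

No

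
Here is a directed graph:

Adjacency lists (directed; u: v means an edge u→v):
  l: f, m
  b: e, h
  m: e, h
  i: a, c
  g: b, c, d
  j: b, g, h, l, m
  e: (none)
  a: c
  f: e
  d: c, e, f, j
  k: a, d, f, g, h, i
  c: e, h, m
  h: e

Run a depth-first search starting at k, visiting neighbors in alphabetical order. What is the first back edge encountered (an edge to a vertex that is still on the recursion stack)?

g->d

DFS from k (visiting neighbors in alphabetical order); mark gray on enter, black on exit:
k gray
  a gray
    c gray
      e gray
      e black
      h gray
        h→e: e black — skip
      h black
      m gray
        m→e: e black — skip
        m→h: h black — skip
      m black
    c black
  a black
  d gray
    d→c: c black — skip
    d→e: e black — skip
    f gray
      f→e: e black — skip
    f black
    j gray
      b gray
        b→e: e black — skip
        b→h: h black — skip
      b black
      g gray
        g→b: b black — skip
        g→c: c black — skip
        g→d: d is gray → back edge
First back edge: g → d.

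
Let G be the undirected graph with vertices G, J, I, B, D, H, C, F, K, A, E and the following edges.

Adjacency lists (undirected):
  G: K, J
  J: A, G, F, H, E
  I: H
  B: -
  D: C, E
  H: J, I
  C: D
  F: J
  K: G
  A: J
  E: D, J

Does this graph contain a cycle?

DFS, tracking each vertex's parent; an edge to a visited non-parent vertex closes a cycle.
Start from B:
visit B (parent –)
visit G (parent –)
  visit K (parent G)
    K–G: parent, skip
  visit J (parent G)
    visit A (parent J)
      A–J: parent, skip
    J–G: parent, skip
    visit F (parent J)
      F–J: parent, skip
    visit H (parent J)
      H–J: parent, skip
      visit I (parent H)
        I–H: parent, skip
    visit E (parent J)
      visit D (parent E)
        visit C (parent D)
          C–D: parent, skip
        D–E: parent, skip
      E–J: parent, skip
No non-parent visited neighbor found — the graph is a forest.

No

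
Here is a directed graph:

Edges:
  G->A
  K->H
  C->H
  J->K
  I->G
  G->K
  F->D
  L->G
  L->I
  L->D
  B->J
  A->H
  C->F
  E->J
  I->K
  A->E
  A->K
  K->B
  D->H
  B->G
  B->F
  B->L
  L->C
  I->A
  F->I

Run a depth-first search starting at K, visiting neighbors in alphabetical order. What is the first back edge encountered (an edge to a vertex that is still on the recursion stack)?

DFS from K (visiting neighbors in alphabetical order); mark gray on enter, black on exit:
K gray
  B gray
    F gray
      D gray
        H gray
        H black
      D black
      I gray
        A gray
          E gray
            J gray
              J→K: K is gray → back edge
First back edge: J → K.

J→K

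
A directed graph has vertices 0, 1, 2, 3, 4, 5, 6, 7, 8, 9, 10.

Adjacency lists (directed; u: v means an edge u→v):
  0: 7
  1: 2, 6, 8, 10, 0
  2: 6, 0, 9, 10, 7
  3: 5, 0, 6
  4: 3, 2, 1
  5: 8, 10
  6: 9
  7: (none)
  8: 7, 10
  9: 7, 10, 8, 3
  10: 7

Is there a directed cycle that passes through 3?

Yes

3 is on a cycle iff 3 can reach itself via ≥1 edge.
3 → 6 → 9 → 3 — yes.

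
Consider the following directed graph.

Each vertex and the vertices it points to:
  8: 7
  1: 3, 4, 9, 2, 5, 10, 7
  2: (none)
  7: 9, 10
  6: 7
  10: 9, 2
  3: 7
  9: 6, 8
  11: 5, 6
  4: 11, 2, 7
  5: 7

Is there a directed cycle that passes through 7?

7 is on a cycle iff 7 can reach itself via ≥1 edge.
7 → 9 → 6 → 7 — yes.

Yes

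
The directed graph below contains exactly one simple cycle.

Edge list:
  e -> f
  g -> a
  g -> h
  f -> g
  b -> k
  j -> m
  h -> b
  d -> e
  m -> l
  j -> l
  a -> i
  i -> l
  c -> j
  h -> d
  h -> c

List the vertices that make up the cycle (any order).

d, e, f, g, h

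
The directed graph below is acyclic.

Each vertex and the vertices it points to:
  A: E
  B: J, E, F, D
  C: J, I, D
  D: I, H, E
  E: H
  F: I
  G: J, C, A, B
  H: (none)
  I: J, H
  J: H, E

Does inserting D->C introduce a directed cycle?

Yes

Adding D→C creates a cycle iff C can already reach D.
Path from C: C → D.
So C → … → D → C is a cycle.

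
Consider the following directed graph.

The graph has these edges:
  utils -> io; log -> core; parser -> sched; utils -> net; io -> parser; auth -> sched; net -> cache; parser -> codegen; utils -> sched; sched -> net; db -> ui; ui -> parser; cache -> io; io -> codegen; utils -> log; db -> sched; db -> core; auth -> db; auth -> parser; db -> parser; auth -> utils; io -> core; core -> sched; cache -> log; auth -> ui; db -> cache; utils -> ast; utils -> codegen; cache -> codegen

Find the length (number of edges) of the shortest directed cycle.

For each vertex v, BFS finds the shortest path from v back to v.
The shortest such closed walk is cache → log → core → sched → net → cache, length 5.

5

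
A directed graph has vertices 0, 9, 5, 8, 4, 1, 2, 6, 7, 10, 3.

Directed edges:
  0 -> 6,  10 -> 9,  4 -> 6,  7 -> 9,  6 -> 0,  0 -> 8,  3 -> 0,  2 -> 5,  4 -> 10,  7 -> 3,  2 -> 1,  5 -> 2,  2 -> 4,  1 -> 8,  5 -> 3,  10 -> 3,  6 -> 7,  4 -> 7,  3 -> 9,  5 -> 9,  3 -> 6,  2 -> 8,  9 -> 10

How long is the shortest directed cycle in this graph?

2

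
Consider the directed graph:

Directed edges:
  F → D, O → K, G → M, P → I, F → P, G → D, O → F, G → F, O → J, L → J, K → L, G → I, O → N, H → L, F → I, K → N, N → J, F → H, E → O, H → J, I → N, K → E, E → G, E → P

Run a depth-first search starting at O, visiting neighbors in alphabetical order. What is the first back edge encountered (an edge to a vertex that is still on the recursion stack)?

E->O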